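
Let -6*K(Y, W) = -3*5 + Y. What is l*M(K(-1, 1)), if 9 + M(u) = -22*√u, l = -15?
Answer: 135 + 220*√6 ≈ 673.89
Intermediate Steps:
K(Y, W) = 5/2 - Y/6 (K(Y, W) = -(-3*5 + Y)/6 = -(-15 + Y)/6 = 5/2 - Y/6)
M(u) = -9 - 22*√u
l*M(K(-1, 1)) = -15*(-9 - 22*√(5/2 - ⅙*(-1))) = -15*(-9 - 22*√(5/2 + ⅙)) = -15*(-9 - 44*√6/3) = 135 + 220*√6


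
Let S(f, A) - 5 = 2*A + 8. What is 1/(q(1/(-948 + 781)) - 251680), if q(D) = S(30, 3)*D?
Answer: -167/42030579 ≈ -3.9733e-6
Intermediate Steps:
S(f, A) = 13 + 2*A (S(f, A) = 5 + (2*A + 8) = 5 + (8 + 2*A) = 13 + 2*A)
q(D) = 19*D (q(D) = (13 + 2*3)*D = (13 + 6)*D = 19*D)
1/(q(1/(-948 + 781)) - 251680) = 1/(19/(-948 + 781) - 251680) = 1/(19/(-167) - 251680) = 1/(19*(-1/167) - 251680) = 1/(-19/167 - 251680) = 1/(-42030579/167) = -167/42030579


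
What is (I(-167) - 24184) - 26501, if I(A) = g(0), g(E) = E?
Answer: -50685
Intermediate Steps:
I(A) = 0
(I(-167) - 24184) - 26501 = (0 - 24184) - 26501 = -24184 - 26501 = -50685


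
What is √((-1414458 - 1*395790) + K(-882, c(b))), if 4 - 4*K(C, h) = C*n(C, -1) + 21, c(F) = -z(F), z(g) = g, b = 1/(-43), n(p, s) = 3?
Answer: I*√7238363/2 ≈ 1345.2*I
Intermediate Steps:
b = -1/43 ≈ -0.023256
c(F) = -F
K(C, h) = -17/4 - 3*C/4 (K(C, h) = 1 - (C*3 + 21)/4 = 1 - (3*C + 21)/4 = 1 - (21 + 3*C)/4 = 1 + (-21/4 - 3*C/4) = -17/4 - 3*C/4)
√((-1414458 - 1*395790) + K(-882, c(b))) = √((-1414458 - 1*395790) + (-17/4 - ¾*(-882))) = √((-1414458 - 395790) + (-17/4 + 1323/2)) = √(-1810248 + 2629/4) = √(-7238363/4) = I*√7238363/2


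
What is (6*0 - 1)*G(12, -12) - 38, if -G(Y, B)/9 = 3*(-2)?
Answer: -92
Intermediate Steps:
G(Y, B) = 54 (G(Y, B) = -27*(-2) = -9*(-6) = 54)
(6*0 - 1)*G(12, -12) - 38 = (6*0 - 1)*54 - 38 = (0 - 1)*54 - 38 = -1*54 - 38 = -54 - 38 = -92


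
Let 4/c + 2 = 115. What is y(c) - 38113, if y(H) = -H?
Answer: -4306773/113 ≈ -38113.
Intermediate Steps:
c = 4/113 (c = 4/(-2 + 115) = 4/113 ≈ 0.035398)
y(c) - 38113 = -1*4/113 - 38113 = -4/113 - 38113 = -4306773/113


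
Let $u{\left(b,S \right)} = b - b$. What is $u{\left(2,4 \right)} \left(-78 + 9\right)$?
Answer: $0$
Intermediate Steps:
$u{\left(b,S \right)} = 0$
$u{\left(2,4 \right)} \left(-78 + 9\right) = 0 \left(-78 + 9\right) = 0 \left(-69\right) = 0$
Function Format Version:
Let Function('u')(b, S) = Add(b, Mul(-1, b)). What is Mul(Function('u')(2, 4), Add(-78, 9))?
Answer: 0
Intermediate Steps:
Function('u')(b, S) = 0
Mul(Function('u')(2, 4), Add(-78, 9)) = Mul(0, Add(-78, 9)) = Mul(0, -69) = 0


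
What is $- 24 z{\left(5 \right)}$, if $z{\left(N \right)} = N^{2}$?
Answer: $-600$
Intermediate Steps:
$- 24 z{\left(5 \right)} = - 24 \cdot 5^{2} = \left(-24\right) 25 = -600$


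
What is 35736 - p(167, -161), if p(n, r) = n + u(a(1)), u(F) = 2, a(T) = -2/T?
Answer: 35567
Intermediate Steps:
p(n, r) = 2 + n (p(n, r) = n + 2 = 2 + n)
35736 - p(167, -161) = 35736 - (2 + 167) = 35736 - 1*169 = 35736 - 169 = 35567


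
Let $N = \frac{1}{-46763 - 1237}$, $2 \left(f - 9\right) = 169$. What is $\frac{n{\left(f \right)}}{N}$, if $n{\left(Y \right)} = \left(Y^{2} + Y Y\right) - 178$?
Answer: $-830712000$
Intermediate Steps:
$f = \frac{187}{2}$ ($f = 9 + \frac{1}{2} \cdot 169 = 9 + \frac{169}{2} = \frac{187}{2} \approx 93.5$)
$n{\left(Y \right)} = -178 + 2 Y^{2}$ ($n{\left(Y \right)} = \left(Y^{2} + Y^{2}\right) - 178 = 2 Y^{2} - 178 = -178 + 2 Y^{2}$)
$N = - \frac{1}{48000}$ ($N = \frac{1}{-46763 - 1237} = \frac{1}{-48000} = - \frac{1}{48000} \approx -2.0833 \cdot 10^{-5}$)
$\frac{n{\left(f \right)}}{N} = \frac{-178 + 2 \left(\frac{187}{2}\right)^{2}}{- \frac{1}{48000}} = \left(-178 + 2 \cdot \frac{34969}{4}\right) \left(-48000\right) = \left(-178 + \frac{34969}{2}\right) \left(-48000\right) = \frac{34613}{2} \left(-48000\right) = -830712000$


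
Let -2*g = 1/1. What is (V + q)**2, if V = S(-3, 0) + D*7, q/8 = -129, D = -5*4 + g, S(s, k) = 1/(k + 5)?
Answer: 138133009/100 ≈ 1.3813e+6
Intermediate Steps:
g = -1/2 (g = -1/2/1 = -1/2*1 = -1/2 ≈ -0.50000)
S(s, k) = 1/(5 + k)
D = -41/2 (D = -5*4 - 1/2 = -20 - 1/2 = -41/2 ≈ -20.500)
q = -1032 (q = 8*(-129) = -1032)
V = -1433/10 (V = 1/(5 + 0) - 41/2*7 = 1/5 - 287/2 = -1433/10 ≈ -143.30)
(V + q)**2 = (-1433/10 - 1032)**2 = (-11753/10)**2 = 138133009/100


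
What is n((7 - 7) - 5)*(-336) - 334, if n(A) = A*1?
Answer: 1346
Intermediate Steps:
n(A) = A
n((7 - 7) - 5)*(-336) - 334 = ((7 - 7) - 5)*(-336) - 334 = (0 - 5)*(-336) - 334 = -5*(-336) - 334 = 1680 - 334 = 1346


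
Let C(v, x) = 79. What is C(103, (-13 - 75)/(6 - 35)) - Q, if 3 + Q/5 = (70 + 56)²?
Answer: -79286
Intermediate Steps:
Q = 79365 (Q = -15 + 5*(70 + 56)² = -15 + 5*126² = -15 + 5*15876 = -15 + 79380 = 79365)
C(103, (-13 - 75)/(6 - 35)) - Q = 79 - 1*79365 = 79 - 79365 = -79286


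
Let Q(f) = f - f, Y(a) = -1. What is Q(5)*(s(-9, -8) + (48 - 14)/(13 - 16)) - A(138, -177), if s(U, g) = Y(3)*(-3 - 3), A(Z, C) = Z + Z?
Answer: -276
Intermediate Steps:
Q(f) = 0
A(Z, C) = 2*Z
s(U, g) = 6 (s(U, g) = -(-3 - 3) = -1*(-6) = 6)
Q(5)*(s(-9, -8) + (48 - 14)/(13 - 16)) - A(138, -177) = 0*(6 + (48 - 14)/(13 - 16)) - 2*138 = 0*(6 + 34/(-3)) - 1*276 = 0*(6 + 34*(-⅓)) - 276 = 0*(6 - 34/3) - 276 = 0*(-16/3) - 276 = 0 - 276 = -276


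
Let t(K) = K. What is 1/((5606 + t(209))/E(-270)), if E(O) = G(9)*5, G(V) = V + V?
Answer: 18/1163 ≈ 0.015477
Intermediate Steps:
G(V) = 2*V
E(O) = 90 (E(O) = (2*9)*5 = 18*5 = 90)
1/((5606 + t(209))/E(-270)) = 1/((5606 + 209)/90) = 1/(5815*(1/90)) = 1/(1163/18) = 18/1163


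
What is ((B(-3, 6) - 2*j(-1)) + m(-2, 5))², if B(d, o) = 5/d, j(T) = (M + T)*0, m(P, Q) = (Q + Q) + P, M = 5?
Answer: 361/9 ≈ 40.111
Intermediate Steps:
m(P, Q) = P + 2*Q (m(P, Q) = 2*Q + P = P + 2*Q)
j(T) = 0 (j(T) = (5 + T)*0 = 0)
((B(-3, 6) - 2*j(-1)) + m(-2, 5))² = ((5/(-3) - 2*0) + (-2 + 2*5))² = ((5*(-⅓) + 0) + (-2 + 10))² = ((-5/3 + 0) + 8)² = (-5/3 + 8)² = (19/3)² = 361/9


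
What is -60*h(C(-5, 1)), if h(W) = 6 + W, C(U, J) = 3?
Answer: -540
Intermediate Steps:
-60*h(C(-5, 1)) = -60*(6 + 3) = -60*9 = -540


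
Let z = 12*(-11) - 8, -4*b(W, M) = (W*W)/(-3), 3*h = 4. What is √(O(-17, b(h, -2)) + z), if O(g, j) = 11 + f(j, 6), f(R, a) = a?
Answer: I*√123 ≈ 11.091*I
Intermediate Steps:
h = 4/3 (h = (⅓)*4 = 4/3 ≈ 1.3333)
b(W, M) = W²/12 (b(W, M) = -W*W/(4*(-3)) = -W²*(-1)/(4*3) = -(-1)*W²/12 = W²/12)
O(g, j) = 17 (O(g, j) = 11 + 6 = 17)
z = -140 (z = -132 - 8 = -140)
√(O(-17, b(h, -2)) + z) = √(17 - 140) = √(-123) = I*√123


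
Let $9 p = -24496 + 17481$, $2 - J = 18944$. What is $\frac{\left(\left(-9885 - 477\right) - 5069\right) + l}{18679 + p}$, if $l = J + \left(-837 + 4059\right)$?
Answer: $- \frac{280359}{161096} \approx -1.7403$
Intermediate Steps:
$J = -18942$ ($J = 2 - 18944 = -18942$)
$l = -15720$ ($l = -18942 + \left(-837 + 4059\right) = -18942 + 3222 = -15720$)
$p = - \frac{7015}{9}$ ($p = \frac{-24496 + 17481}{9} = \frac{1}{9} \left(-7015\right) = - \frac{7015}{9} \approx -779.44$)
$\frac{\left(\left(-9885 - 477\right) - 5069\right) + l}{18679 + p} = \frac{\left(\left(-9885 - 477\right) - 5069\right) - 15720}{18679 - \frac{7015}{9}} = \frac{\left(-10362 - 5069\right) - 15720}{\frac{161096}{9}} = \left(-15431 - 15720\right) \frac{9}{161096} = \left(-31151\right) \frac{9}{161096} = - \frac{280359}{161096}$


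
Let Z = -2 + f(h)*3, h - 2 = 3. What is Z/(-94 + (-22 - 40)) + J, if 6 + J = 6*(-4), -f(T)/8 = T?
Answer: -2279/78 ≈ -29.218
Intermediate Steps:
h = 5 (h = 2 + 3 = 5)
f(T) = -8*T
J = -30 (J = -6 + 6*(-4) = -6 - 24 = -30)
Z = -122 (Z = -2 - 8*5*3 = -2 - 40*3 = -2 - 120 = -122)
Z/(-94 + (-22 - 40)) + J = -122/(-94 + (-22 - 40)) - 30 = -122/(-94 - 62) - 30 = -122/(-156) - 30 = -122*(-1/156) - 30 = 61/78 - 30 = -2279/78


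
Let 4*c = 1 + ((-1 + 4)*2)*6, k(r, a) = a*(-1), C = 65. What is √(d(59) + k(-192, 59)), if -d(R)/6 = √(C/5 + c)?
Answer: √(-59 - 3*√89) ≈ 9.3436*I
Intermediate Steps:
k(r, a) = -a
c = 37/4 (c = (1 + ((-1 + 4)*2)*6)/4 = (1 + (3*2)*6)/4 = (1 + 6*6)/4 = (1 + 36)/4 = (¼)*37 = 37/4 ≈ 9.2500)
d(R) = -3*√89 (d(R) = -6*√(65/5 + 37/4) = -6*√(65*(⅕) + 37/4) = -6*√(13 + 37/4) = -3*√89)
√(d(59) + k(-192, 59)) = √(-3*√89 - 1*59) = √(-3*√89 - 59) = √(-59 - 3*√89)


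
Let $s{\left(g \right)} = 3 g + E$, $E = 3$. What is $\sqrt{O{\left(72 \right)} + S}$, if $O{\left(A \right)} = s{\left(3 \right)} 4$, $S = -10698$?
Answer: $5 i \sqrt{426} \approx 103.2 i$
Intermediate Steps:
$s{\left(g \right)} = 3 + 3 g$ ($s{\left(g \right)} = 3 g + 3 = 3 + 3 g$)
$O{\left(A \right)} = 48$ ($O{\left(A \right)} = \left(3 + 3 \cdot 3\right) 4 = \left(3 + 9\right) 4 = 12 \cdot 4 = 48$)
$\sqrt{O{\left(72 \right)} + S} = \sqrt{48 - 10698} = \sqrt{-10650} = 5 i \sqrt{426}$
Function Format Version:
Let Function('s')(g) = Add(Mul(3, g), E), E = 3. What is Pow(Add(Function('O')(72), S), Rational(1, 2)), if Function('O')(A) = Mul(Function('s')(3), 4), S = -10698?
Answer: Mul(5, I, Pow(426, Rational(1, 2))) ≈ Mul(103.20, I)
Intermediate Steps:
Function('s')(g) = Add(3, Mul(3, g)) (Function('s')(g) = Add(Mul(3, g), 3) = Add(3, Mul(3, g)))
Function('O')(A) = 48 (Function('O')(A) = Mul(Add(3, Mul(3, 3)), 4) = Mul(Add(3, 9), 4) = Mul(12, 4) = 48)
Pow(Add(Function('O')(72), S), Rational(1, 2)) = Pow(Add(48, -10698), Rational(1, 2)) = Pow(-10650, Rational(1, 2)) = Mul(5, I, Pow(426, Rational(1, 2)))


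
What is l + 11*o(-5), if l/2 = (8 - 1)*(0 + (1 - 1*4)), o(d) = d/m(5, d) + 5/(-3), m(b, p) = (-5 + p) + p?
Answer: -170/3 ≈ -56.667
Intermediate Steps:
m(b, p) = -5 + 2*p
o(d) = -5/3 + d/(-5 + 2*d) (o(d) = d/(-5 + 2*d) + 5/(-3) = d/(-5 + 2*d) + 5*(-⅓) = d/(-5 + 2*d) - 5/3 = -5/3 + d/(-5 + 2*d))
l = -42 (l = 2*((8 - 1)*(0 + (1 - 1*4))) = 2*(7*(0 + (1 - 4))) = 2*(7*(0 - 3)) = 2*(7*(-3)) = 2*(-21) = -42)
l + 11*o(-5) = -42 + 11*((25 - 7*(-5))/(3*(-5 + 2*(-5)))) = -42 + 11*((25 + 35)/(3*(-5 - 10))) = -42 + 11*((⅓)*60/(-15)) = -42 + 11*((⅓)*(-1/15)*60) = -42 + 11*(-4/3) = -42 - 44/3 = -170/3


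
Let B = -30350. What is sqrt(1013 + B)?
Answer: I*sqrt(29337) ≈ 171.28*I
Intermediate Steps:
sqrt(1013 + B) = sqrt(1013 - 30350) = sqrt(-29337) = I*sqrt(29337)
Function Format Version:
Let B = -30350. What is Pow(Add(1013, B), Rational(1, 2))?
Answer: Mul(I, Pow(29337, Rational(1, 2))) ≈ Mul(171.28, I)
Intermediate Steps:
Pow(Add(1013, B), Rational(1, 2)) = Pow(Add(1013, -30350), Rational(1, 2)) = Pow(-29337, Rational(1, 2)) = Mul(I, Pow(29337, Rational(1, 2)))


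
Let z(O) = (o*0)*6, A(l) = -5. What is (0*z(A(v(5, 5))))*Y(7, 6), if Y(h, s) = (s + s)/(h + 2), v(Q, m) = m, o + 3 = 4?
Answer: 0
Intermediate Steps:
o = 1 (o = -3 + 4 = 1)
z(O) = 0 (z(O) = (1*0)*6 = 0*6 = 0)
Y(h, s) = 2*s/(2 + h) (Y(h, s) = (2*s)/(2 + h) = 2*s/(2 + h))
(0*z(A(v(5, 5))))*Y(7, 6) = (0*0)*(2*6/(2 + 7)) = 0*(2*6/9) = 0*(2*6*(1/9)) = 0*(4/3) = 0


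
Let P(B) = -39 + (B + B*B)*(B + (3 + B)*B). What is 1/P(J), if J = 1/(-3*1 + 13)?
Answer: -10000/389549 ≈ -0.025671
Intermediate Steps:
J = ⅒ (J = 1/(-3 + 13) = 1/10 = ⅒ ≈ 0.10000)
P(B) = -39 + (B + B²)*(B + B*(3 + B))
1/P(J) = 1/(-39 + (⅒)⁴ + 4*(⅒)² + 5*(⅒)³) = 1/(-39 + 1/10000 + 4*(1/100) + 5*(1/1000)) = 1/(-39 + 1/10000 + 1/25 + 1/200) = 1/(-389549/10000) = -10000/389549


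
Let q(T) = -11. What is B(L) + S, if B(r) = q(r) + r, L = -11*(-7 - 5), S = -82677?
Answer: -82556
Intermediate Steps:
L = 132 (L = -11*(-12) = 132)
B(r) = -11 + r
B(L) + S = (-11 + 132) - 82677 = 121 - 82677 = -82556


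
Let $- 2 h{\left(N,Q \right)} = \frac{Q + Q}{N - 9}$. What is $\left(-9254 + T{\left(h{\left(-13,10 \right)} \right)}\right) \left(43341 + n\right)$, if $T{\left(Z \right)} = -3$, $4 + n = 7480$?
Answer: $-470412969$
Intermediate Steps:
$h{\left(N,Q \right)} = - \frac{Q}{-9 + N}$ ($h{\left(N,Q \right)} = - \frac{\left(Q + Q\right) \frac{1}{N - 9}}{2} = - \frac{2 Q \frac{1}{-9 + N}}{2} = - \frac{Q}{-9 + N}$)
$n = 7476$ ($n = -4 + 7480 = 7476$)
$\left(-9254 + T{\left(h{\left(-13,10 \right)} \right)}\right) \left(43341 + n\right) = \left(-9254 - 3\right) \left(43341 + 7476\right) = \left(-9257\right) 50817 = -470412969$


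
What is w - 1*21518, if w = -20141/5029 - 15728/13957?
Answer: -1510703309103/70189753 ≈ -21523.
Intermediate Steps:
w = -360204049/70189753 (w = -20141*1/5029 - 15728*1/13957 = -20141/5029 - 15728/13957 = -360204049/70189753 ≈ -5.1319)
w - 1*21518 = -360204049/70189753 - 1*21518 = -360204049/70189753 - 21518 = -1510703309103/70189753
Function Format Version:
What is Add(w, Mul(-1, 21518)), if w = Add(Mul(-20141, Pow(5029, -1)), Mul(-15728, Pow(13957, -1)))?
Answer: Rational(-1510703309103, 70189753) ≈ -21523.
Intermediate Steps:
w = Rational(-360204049, 70189753) (w = Add(Mul(-20141, Rational(1, 5029)), Mul(-15728, Rational(1, 13957))) = Add(Rational(-20141, 5029), Rational(-15728, 13957)) = Rational(-360204049, 70189753) ≈ -5.1319)
Add(w, Mul(-1, 21518)) = Add(Rational(-360204049, 70189753), Mul(-1, 21518)) = Add(Rational(-360204049, 70189753), -21518) = Rational(-1510703309103, 70189753)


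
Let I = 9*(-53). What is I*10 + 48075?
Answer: 43305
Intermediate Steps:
I = -477
I*10 + 48075 = -477*10 + 48075 = -4770 + 48075 = 43305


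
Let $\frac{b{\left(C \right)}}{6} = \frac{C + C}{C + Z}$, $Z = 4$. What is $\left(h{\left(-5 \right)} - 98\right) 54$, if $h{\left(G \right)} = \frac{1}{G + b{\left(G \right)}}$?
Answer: $- \frac{291006}{55} \approx -5291.0$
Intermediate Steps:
$b{\left(C \right)} = \frac{12 C}{4 + C}$ ($b{\left(C \right)} = 6 \frac{C + C}{C + 4} = 6 \frac{2 C}{4 + C} = \frac{12 C}{4 + C}$)
$h{\left(G \right)} = \frac{1}{G + \frac{12 G}{4 + G}}$
$\left(h{\left(-5 \right)} - 98\right) 54 = \left(\frac{4 - 5}{\left(-5\right) \left(16 - 5\right)} - 98\right) 54 = \left(\left(- \frac{1}{5}\right) \frac{1}{11} \left(-1\right) - 98\right) 54 = \left(\frac{1}{55} - 98\right) 54 = \left(- \frac{5389}{55}\right) 54 = - \frac{291006}{55}$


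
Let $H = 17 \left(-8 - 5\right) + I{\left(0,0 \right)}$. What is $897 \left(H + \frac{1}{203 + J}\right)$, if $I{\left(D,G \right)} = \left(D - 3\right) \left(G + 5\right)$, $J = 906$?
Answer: $- \frac{234765531}{1109} \approx -2.1169 \cdot 10^{5}$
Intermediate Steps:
$I{\left(D,G \right)} = \left(-3 + D\right) \left(5 + G\right)$
$H = -236$ ($H = 17 \left(-8 - 5\right) + \left(-15 - 0 + 5 \cdot 0 + 0 \cdot 0\right) = 17 \left(-8 - 5\right) + \left(-15 + 0 + 0 + 0\right) = 17 \left(-13\right) - 15 = -221 - 15 = -236$)
$897 \left(H + \frac{1}{203 + J}\right) = 897 \left(-236 + \frac{1}{203 + 906}\right) = 897 \left(-236 + \frac{1}{1109}\right) = 897 \left(- \frac{261723}{1109}\right) = - \frac{234765531}{1109}$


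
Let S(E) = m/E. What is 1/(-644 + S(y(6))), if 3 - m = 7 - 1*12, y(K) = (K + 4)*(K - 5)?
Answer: -5/3216 ≈ -0.0015547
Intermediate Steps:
y(K) = (-5 + K)*(4 + K) (y(K) = (4 + K)*(-5 + K) = (-5 + K)*(4 + K))
m = 8 (m = 3 - (7 - 1*12) = 3 - (7 - 12) = 3 - 1*(-5) = 3 + 5 = 8)
S(E) = 8/E
1/(-644 + S(y(6))) = 1/(-644 + 8/(-20 + 6² - 1*6)) = 1/(-644 + 8/(-20 + 36 - 6)) = 1/(-644 + 8/10) = 1/(-644 + 8*(⅒)) = 1/(-644 + ⅘) = 1/(-3216/5) = -5/3216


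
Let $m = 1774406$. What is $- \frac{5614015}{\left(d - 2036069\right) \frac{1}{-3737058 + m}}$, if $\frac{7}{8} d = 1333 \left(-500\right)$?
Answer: $- \frac{77128504374460}{19584483} \approx -3.9382 \cdot 10^{6}$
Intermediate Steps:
$d = - \frac{5332000}{7}$ ($d = \frac{8 \cdot 1333 \left(-500\right)}{7} = \frac{8}{7} \left(-666500\right) = - \frac{5332000}{7} \approx -7.6171 \cdot 10^{5}$)
$- \frac{5614015}{\left(d - 2036069\right) \frac{1}{-3737058 + m}} = - \frac{5614015}{\left(- \frac{5332000}{7} - 2036069\right) \frac{1}{-3737058 + 1774406}} = - \frac{5614015}{\left(- \frac{19584483}{7}\right) \frac{1}{-1962652}} = - \frac{5614015}{\left(- \frac{19584483}{7}\right) \left(- \frac{1}{1962652}\right)} = - \frac{5614015}{\frac{19584483}{13738564}} = \left(-5614015\right) \frac{13738564}{19584483} = - \frac{77128504374460}{19584483}$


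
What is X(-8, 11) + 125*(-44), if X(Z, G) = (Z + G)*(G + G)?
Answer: -5434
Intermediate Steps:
X(Z, G) = 2*G*(G + Z) (X(Z, G) = (G + Z)*(2*G) = 2*G*(G + Z))
X(-8, 11) + 125*(-44) = 2*11*(11 - 8) + 125*(-44) = 2*11*3 - 5500 = 66 - 5500 = -5434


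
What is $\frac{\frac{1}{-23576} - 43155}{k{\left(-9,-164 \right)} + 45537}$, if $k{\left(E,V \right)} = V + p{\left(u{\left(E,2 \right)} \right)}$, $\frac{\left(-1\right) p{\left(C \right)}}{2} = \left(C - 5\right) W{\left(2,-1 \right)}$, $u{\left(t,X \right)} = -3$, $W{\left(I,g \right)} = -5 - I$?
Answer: $- \frac{1017422281}{1067073336} \approx -0.95347$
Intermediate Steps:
$p{\left(C \right)} = -70 + 14 C$ ($p{\left(C \right)} = - 2 \left(C - 5\right) \left(-5 - 2\right) = - 2 \left(-5 + C\right) \left(-5 - 2\right) = - 2 \left(-5 + C\right) \left(-7\right) = - 2 \left(35 - 7 C\right) = -70 + 14 C$)
$k{\left(E,V \right)} = -112 + V$ ($k{\left(E,V \right)} = V + \left(-70 + 14 \left(-3\right)\right) = V - 112 = -112 + V$)
$\frac{\frac{1}{-23576} - 43155}{k{\left(-9,-164 \right)} + 45537} = \frac{\frac{1}{-23576} - 43155}{\left(-112 - 164\right) + 45537} = \frac{- \frac{1}{23576} - 43155}{-276 + 45537} = - \frac{1017422281}{23576 \cdot 45261} = \left(- \frac{1017422281}{23576}\right) \frac{1}{45261} = - \frac{1017422281}{1067073336}$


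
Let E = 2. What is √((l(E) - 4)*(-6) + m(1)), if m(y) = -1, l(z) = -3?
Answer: √41 ≈ 6.4031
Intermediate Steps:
√((l(E) - 4)*(-6) + m(1)) = √((-3 - 4)*(-6) - 1) = √(-7*(-6) - 1) = √(42 - 1) = √41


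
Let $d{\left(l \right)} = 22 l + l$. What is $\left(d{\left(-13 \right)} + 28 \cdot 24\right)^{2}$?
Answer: $139129$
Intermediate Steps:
$d{\left(l \right)} = 23 l$
$\left(d{\left(-13 \right)} + 28 \cdot 24\right)^{2} = \left(23 \left(-13\right) + 28 \cdot 24\right)^{2} = \left(-299 + 672\right)^{2} = 373^{2} = 139129$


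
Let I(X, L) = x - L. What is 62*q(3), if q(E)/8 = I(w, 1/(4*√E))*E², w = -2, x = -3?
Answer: -13392 - 372*√3 ≈ -14036.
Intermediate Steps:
I(X, L) = -3 - L
q(E) = 8*E²*(-3 - 1/(4*√E)) (q(E) = 8*((-3 - 1/(4*√E))*E²) = 8*(E²*(-3 - 1/(4*√E))) = 8*E²*(-3 - 1/(4*√E)))
62*q(3) = 62*(-24*3² - 6*√3) = 62*(-24*9 - 6*√3) = 62*(-216 - 6*√3) = -13392 - 372*√3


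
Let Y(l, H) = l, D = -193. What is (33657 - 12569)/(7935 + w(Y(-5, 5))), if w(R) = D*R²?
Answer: 10544/1555 ≈ 6.7807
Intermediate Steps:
w(R) = -193*R²
(33657 - 12569)/(7935 + w(Y(-5, 5))) = (33657 - 12569)/(7935 - 193*(-5)²) = 21088/(7935 - 193*25) = 21088/(7935 - 4825) = 21088/3110 = 21088*(1/3110) = 10544/1555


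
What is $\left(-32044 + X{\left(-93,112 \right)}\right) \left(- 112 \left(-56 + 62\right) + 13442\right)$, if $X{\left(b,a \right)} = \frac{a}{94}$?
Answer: $- \frac{19231773240}{47} \approx -4.0919 \cdot 10^{8}$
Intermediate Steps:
$X{\left(b,a \right)} = \frac{a}{94}$ ($X{\left(b,a \right)} = a \frac{1}{94} = \frac{a}{94}$)
$\left(-32044 + X{\left(-93,112 \right)}\right) \left(- 112 \left(-56 + 62\right) + 13442\right) = \left(-32044 + \frac{1}{94} \cdot 112\right) \left(- 112 \left(-56 + 62\right) + 13442\right) = \left(-32044 + \frac{56}{47}\right) \left(\left(-112\right) 6 + 13442\right) = - \frac{1506012 \left(-672 + 13442\right)}{47} = \left(- \frac{1506012}{47}\right) 12770 = - \frac{19231773240}{47}$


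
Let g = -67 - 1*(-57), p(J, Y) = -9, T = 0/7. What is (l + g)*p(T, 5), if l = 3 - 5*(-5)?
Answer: -162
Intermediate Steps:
T = 0 (T = 0*(1/7) = 0)
l = 28 (l = 3 + 25 = 28)
g = -10 (g = -67 + 57 = -10)
(l + g)*p(T, 5) = (28 - 10)*(-9) = 18*(-9) = -162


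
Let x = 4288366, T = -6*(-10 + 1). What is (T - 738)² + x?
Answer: 4756222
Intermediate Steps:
T = 54 (T = -6*(-9) = 54)
(T - 738)² + x = (54 - 738)² + 4288366 = (-684)² + 4288366 = 467856 + 4288366 = 4756222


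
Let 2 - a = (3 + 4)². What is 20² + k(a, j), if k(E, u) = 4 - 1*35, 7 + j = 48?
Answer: 369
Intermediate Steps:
j = 41 (j = -7 + 48 = 41)
a = -47 (a = 2 - (3 + 4)² = 2 - 1*7² = 2 - 1*49 = 2 - 49 = -47)
k(E, u) = -31 (k(E, u) = 4 - 35 = -31)
20² + k(a, j) = 20² - 31 = 400 - 31 = 369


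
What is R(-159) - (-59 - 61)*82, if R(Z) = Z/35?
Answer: 344241/35 ≈ 9835.5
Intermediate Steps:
R(Z) = Z/35 (R(Z) = Z*(1/35) = Z/35)
R(-159) - (-59 - 61)*82 = (1/35)*(-159) - (-59 - 61)*82 = -159/35 - (-120)*82 = -159/35 - 1*(-9840) = -159/35 + 9840 = 344241/35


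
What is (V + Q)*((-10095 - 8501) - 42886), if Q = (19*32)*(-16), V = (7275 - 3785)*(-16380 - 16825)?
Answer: 7125467333796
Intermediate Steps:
V = -115885450 (V = 3490*(-33205) = -115885450)
Q = -9728 (Q = 608*(-16) = -9728)
(V + Q)*((-10095 - 8501) - 42886) = (-115885450 - 9728)*((-10095 - 8501) - 42886) = -115895178*(-18596 - 42886) = -115895178*(-61482) = 7125467333796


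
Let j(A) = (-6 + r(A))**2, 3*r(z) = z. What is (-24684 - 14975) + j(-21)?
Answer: -39490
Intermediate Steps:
r(z) = z/3
j(A) = (-6 + A/3)**2
(-24684 - 14975) + j(-21) = (-24684 - 14975) + (-18 - 21)**2/9 = -39659 + (1/9)*(-39)**2 = -39659 + (1/9)*1521 = -39659 + 169 = -39490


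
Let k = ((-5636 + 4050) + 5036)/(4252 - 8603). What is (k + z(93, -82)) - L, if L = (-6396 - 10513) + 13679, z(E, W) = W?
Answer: 13693498/4351 ≈ 3147.2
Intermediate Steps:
L = -3230 (L = -16909 + 13679 = -3230)
k = -3450/4351 (k = (-1586 + 5036)/(-4351) = 3450*(-1/4351) = -3450/4351 ≈ -0.79292)
(k + z(93, -82)) - L = (-3450/4351 - 82) - 1*(-3230) = -360232/4351 + 3230 = 13693498/4351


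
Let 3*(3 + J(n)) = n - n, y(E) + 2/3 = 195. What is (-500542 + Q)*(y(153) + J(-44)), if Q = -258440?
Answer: -145218556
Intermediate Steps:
y(E) = 583/3 (y(E) = -⅔ + 195 = 583/3)
J(n) = -3 (J(n) = -3 + (n - n)/3 = -3 + (⅓)*0 = -3 + 0 = -3)
(-500542 + Q)*(y(153) + J(-44)) = (-500542 - 258440)*(583/3 - 3) = -758982*574/3 = -145218556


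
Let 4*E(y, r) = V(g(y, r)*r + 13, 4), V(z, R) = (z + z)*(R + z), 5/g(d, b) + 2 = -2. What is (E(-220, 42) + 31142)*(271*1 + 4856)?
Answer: 1306077615/8 ≈ 1.6326e+8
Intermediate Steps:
g(d, b) = -5/4 (g(d, b) = 5/(-2 - 2) = 5/(-4) = 5*(-¼) = -5/4)
V(z, R) = 2*z*(R + z) (V(z, R) = (2*z)*(R + z) = 2*z*(R + z))
E(y, r) = (13 - 5*r/4)*(17 - 5*r/4)/2 (E(y, r) = (2*(-5*r/4 + 13)*(4 + (-5*r/4 + 13)))/4 = (2*(13 - 5*r/4)*(4 + (13 - 5*r/4)))/4 = (2*(13 - 5*r/4)*(17 - 5*r/4))/4 = (13 - 5*r/4)*(17 - 5*r/4)/2)
(E(-220, 42) + 31142)*(271*1 + 4856) = ((52 - 5*42)*(68 - 5*42)/32 + 31142)*(271*1 + 4856) = ((52 - 210)*(68 - 210)/32 + 31142)*(271 + 4856) = ((1/32)*(-158)*(-142) + 31142)*5127 = (5609/8 + 31142)*5127 = (254745/8)*5127 = 1306077615/8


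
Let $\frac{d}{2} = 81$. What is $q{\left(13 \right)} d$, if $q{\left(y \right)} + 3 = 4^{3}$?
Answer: $9882$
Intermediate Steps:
$d = 162$ ($d = 2 \cdot 81 = 162$)
$q{\left(y \right)} = 61$ ($q{\left(y \right)} = -3 + 4^{3} = -3 + 64 = 61$)
$q{\left(13 \right)} d = 61 \cdot 162 = 9882$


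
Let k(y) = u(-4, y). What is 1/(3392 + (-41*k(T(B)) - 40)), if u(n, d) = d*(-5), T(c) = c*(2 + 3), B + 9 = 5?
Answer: -1/748 ≈ -0.0013369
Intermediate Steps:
B = -4 (B = -9 + 5 = -4)
T(c) = 5*c (T(c) = c*5 = 5*c)
u(n, d) = -5*d
k(y) = -5*y
1/(3392 + (-41*k(T(B)) - 40)) = 1/(3392 + (-(-205)*5*(-4) - 40)) = 1/(3392 + (-(-205)*(-20) - 40)) = 1/(3392 + (-41*100 - 40)) = 1/(3392 + (-4100 - 40)) = 1/(3392 - 4140) = 1/(-748) = -1/748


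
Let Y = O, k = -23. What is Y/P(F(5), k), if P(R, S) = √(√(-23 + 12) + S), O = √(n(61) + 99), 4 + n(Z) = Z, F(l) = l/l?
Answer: 2*√39/√(-23 + I*√11) ≈ 0.18537 - 2.5843*I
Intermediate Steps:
F(l) = 1
n(Z) = -4 + Z
O = 2*√39 (O = √((-4 + 61) + 99) = √(57 + 99) = √156 = 2*√39 ≈ 12.490)
Y = 2*√39 ≈ 12.490
P(R, S) = √(S + I*√11) (P(R, S) = √(√(-11) + S) = √(I*√11 + S) = √(S + I*√11))
Y/P(F(5), k) = (2*√39)/(√(-23 + I*√11)) = (2*√39)/√(-23 + I*√11) = 2*√39/√(-23 + I*√11)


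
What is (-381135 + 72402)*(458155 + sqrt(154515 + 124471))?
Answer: -141447567615 - 308733*sqrt(278986) ≈ -1.4161e+11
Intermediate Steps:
(-381135 + 72402)*(458155 + sqrt(154515 + 124471)) = -308733*(458155 + sqrt(278986)) = -141447567615 - 308733*sqrt(278986)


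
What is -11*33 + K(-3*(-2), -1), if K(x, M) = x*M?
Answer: -369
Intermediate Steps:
K(x, M) = M*x
-11*33 + K(-3*(-2), -1) = -11*33 - (-3)*(-2) = -363 - 1*6 = -363 - 6 = -369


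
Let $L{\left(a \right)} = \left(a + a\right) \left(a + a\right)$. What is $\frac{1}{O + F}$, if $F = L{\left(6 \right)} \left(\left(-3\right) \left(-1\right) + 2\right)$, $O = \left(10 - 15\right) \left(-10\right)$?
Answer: $\frac{1}{770} \approx 0.0012987$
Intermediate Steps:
$O = 50$ ($O = \left(-5\right) \left(-10\right) = 50$)
$L{\left(a \right)} = 4 a^{2}$ ($L{\left(a \right)} = 2 a 2 a = 4 a^{2}$)
$F = 720$ ($F = 4 \cdot 6^{2} \left(\left(-3\right) \left(-1\right) + 2\right) = 4 \cdot 36 \left(3 + 2\right) = 144 \cdot 5 = 720$)
$\frac{1}{O + F} = \frac{1}{50 + 720} = \frac{1}{770}$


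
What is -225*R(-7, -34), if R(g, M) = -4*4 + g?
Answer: 5175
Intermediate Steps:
R(g, M) = -16 + g
-225*R(-7, -34) = -225*(-16 - 7) = -225*(-23) = 5175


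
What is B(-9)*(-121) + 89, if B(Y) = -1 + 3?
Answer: -153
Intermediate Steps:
B(Y) = 2
B(-9)*(-121) + 89 = 2*(-121) + 89 = -242 + 89 = -153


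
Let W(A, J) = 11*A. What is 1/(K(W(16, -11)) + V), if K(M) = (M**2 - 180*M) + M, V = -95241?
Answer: -1/95769 ≈ -1.0442e-5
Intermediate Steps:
K(M) = M**2 - 179*M
1/(K(W(16, -11)) + V) = 1/((11*16)*(-179 + 11*16) - 95241) = 1/(176*(-179 + 176) - 95241) = 1/(176*(-3) - 95241) = 1/(-528 - 95241) = 1/(-95769) = -1/95769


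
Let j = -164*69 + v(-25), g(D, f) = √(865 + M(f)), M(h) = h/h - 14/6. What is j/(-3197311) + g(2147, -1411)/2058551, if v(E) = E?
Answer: 11341/3197311 + √7773/6175653 ≈ 0.0035613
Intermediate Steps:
M(h) = -4/3 (M(h) = 1 - 14*⅙ = 1 - 7/3 = -4/3)
g(D, f) = √7773/3 (g(D, f) = √(865 - 4/3) = √(2591/3) = √7773/3)
j = -11341 (j = -164*69 - 25 = -11316 - 25 = -11341)
j/(-3197311) + g(2147, -1411)/2058551 = -11341/(-3197311) + (√7773/3)/2058551 = -11341*(-1/3197311) + (√7773/3)*(1/2058551) = 11341/3197311 + √7773/6175653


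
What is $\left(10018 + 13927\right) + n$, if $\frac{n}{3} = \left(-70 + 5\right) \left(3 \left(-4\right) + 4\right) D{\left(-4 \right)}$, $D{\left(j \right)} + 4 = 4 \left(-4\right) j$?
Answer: $117545$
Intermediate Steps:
$D{\left(j \right)} = -4 - 16 j$ ($D{\left(j \right)} = -4 + 4 \left(-4\right) j = -4 - 16 j$)
$n = 93600$ ($n = 3 \left(-70 + 5\right) \left(3 \left(-4\right) + 4\right) \left(-4 - -64\right) = 3 \left(- 65 \left(-12 + 4\right) \left(-4 + 64\right)\right) = 3 \left(- 65 \left(\left(-8\right) 60\right)\right) = 3 \left(\left(-65\right) \left(-480\right)\right) = 3 \cdot 31200 = 93600$)
$\left(10018 + 13927\right) + n = \left(10018 + 13927\right) + 93600 = 23945 + 93600 = 117545$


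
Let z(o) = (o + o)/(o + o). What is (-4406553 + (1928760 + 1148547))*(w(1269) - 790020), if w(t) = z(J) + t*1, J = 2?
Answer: 1048442782500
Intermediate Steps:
z(o) = 1 (z(o) = (2*o)/((2*o)) = (2*o)*(1/(2*o)) = 1)
w(t) = 1 + t (w(t) = 1 + t*1 = 1 + t)
(-4406553 + (1928760 + 1148547))*(w(1269) - 790020) = (-4406553 + (1928760 + 1148547))*((1 + 1269) - 790020) = (-4406553 + 3077307)*(1270 - 790020) = -1329246*(-788750) = 1048442782500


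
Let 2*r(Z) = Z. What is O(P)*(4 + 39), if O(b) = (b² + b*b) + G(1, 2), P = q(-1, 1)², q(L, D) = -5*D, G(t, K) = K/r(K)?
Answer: 53836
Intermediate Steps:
r(Z) = Z/2
G(t, K) = 2 (G(t, K) = K/((K/2)) = K*(2/K) = 2)
P = 25 (P = (-5*1)² = (-5)² = 25)
O(b) = 2 + 2*b² (O(b) = (b² + b*b) + 2 = (b² + b²) + 2 = 2*b² + 2 = 2 + 2*b²)
O(P)*(4 + 39) = (2 + 2*25²)*(4 + 39) = (2 + 2*625)*43 = (2 + 1250)*43 = 1252*43 = 53836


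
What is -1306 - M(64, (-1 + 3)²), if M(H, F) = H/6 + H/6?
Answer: -3982/3 ≈ -1327.3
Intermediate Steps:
M(H, F) = H/3 (M(H, F) = H*(⅙) + H*(⅙) = H/6 + H/6 = H/3)
-1306 - M(64, (-1 + 3)²) = -1306 - 64/3 = -3982/3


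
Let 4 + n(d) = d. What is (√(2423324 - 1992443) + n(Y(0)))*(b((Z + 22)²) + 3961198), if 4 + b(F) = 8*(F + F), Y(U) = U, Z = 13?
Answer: -15923176 + 43788734*√3561 ≈ 2.5971e+9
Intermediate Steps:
n(d) = -4 + d
b(F) = -4 + 16*F (b(F) = -4 + 8*(F + F) = -4 + 8*(2*F) = -4 + 16*F)
(√(2423324 - 1992443) + n(Y(0)))*(b((Z + 22)²) + 3961198) = (√(2423324 - 1992443) + (-4 + 0))*((-4 + 16*(13 + 22)²) + 3961198) = (√430881 - 4)*((-4 + 16*35²) + 3961198) = (11*√3561 - 4)*((-4 + 16*1225) + 3961198) = (-4 + 11*√3561)*((-4 + 19600) + 3961198) = (-4 + 11*√3561)*(19596 + 3961198) = (-4 + 11*√3561)*3980794 = -15923176 + 43788734*√3561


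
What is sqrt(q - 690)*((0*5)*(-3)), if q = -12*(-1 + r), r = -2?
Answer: 0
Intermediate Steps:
q = 36 (q = -12*(-1 - 2) = -12*(-3) = 36)
sqrt(q - 690)*((0*5)*(-3)) = sqrt(36 - 690)*((0*5)*(-3)) = sqrt(-654)*(0*(-3)) = (I*sqrt(654))*0 = 0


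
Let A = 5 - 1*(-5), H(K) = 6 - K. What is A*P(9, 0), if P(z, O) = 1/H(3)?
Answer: 10/3 ≈ 3.3333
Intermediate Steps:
A = 10 (A = 5 + 5 = 10)
P(z, O) = ⅓ (P(z, O) = 1/(6 - 1*3) = 1/(6 - 3) = 1/3 = ⅓)
A*P(9, 0) = 10*(⅓) = 10/3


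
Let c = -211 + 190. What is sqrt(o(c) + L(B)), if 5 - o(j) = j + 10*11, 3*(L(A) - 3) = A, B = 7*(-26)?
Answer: 5*I*sqrt(51)/3 ≈ 11.902*I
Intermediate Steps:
B = -182
c = -21
L(A) = 3 + A/3
o(j) = -105 - j (o(j) = 5 - (j + 10*11) = 5 - (j + 110) = 5 - (110 + j) = 5 + (-110 - j) = -105 - j)
sqrt(o(c) + L(B)) = sqrt((-105 - 1*(-21)) + (3 + (1/3)*(-182))) = sqrt((-105 + 21) + (3 - 182/3)) = sqrt(-84 - 173/3) = sqrt(-425/3) = 5*I*sqrt(51)/3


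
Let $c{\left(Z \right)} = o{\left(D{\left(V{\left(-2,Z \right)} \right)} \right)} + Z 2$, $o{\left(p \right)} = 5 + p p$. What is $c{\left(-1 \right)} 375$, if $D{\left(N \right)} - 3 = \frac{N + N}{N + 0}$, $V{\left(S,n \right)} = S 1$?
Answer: $10500$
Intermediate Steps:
$V{\left(S,n \right)} = S$
$D{\left(N \right)} = 5$ ($D{\left(N \right)} = 3 + \frac{N + N}{N + 0} = 3 + \frac{2 N}{N} = 3 + 2 = 5$)
$o{\left(p \right)} = 5 + p^{2}$
$c{\left(Z \right)} = 30 + 2 Z$ ($c{\left(Z \right)} = \left(5 + 5^{2}\right) + Z 2 = \left(5 + 25\right) + 2 Z = 30 + 2 Z$)
$c{\left(-1 \right)} 375 = \left(30 + 2 \left(-1\right)\right) 375 = \left(30 - 2\right) 375 = 28 \cdot 375 = 10500$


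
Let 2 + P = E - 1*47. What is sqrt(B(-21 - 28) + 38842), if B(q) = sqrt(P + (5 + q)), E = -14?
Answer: sqrt(38842 + I*sqrt(107)) ≈ 197.08 + 0.026*I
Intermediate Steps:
P = -63 (P = -2 + (-14 - 1*47) = -2 + (-14 - 47) = -2 - 61 = -63)
B(q) = sqrt(-58 + q) (B(q) = sqrt(-63 + (5 + q)) = sqrt(-58 + q))
sqrt(B(-21 - 28) + 38842) = sqrt(sqrt(-58 + (-21 - 28)) + 38842) = sqrt(sqrt(-58 - 49) + 38842) = sqrt(sqrt(-107) + 38842) = sqrt(I*sqrt(107) + 38842) = sqrt(38842 + I*sqrt(107))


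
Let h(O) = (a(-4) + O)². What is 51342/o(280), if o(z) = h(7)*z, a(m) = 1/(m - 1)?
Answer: 128355/32368 ≈ 3.9655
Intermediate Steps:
a(m) = 1/(-1 + m)
h(O) = (-⅕ + O)² (h(O) = (1/(-1 - 4) + O)² = (1/(-5) + O)² = (-⅕ + O)²)
o(z) = 1156*z/25 (o(z) = ((-1 + 5*7)²/25)*z = ((-1 + 35)²/25)*z = ((1/25)*34²)*z = ((1/25)*1156)*z = 1156*z/25)
51342/o(280) = 51342/(((1156/25)*280)) = 51342/(64736/5) = 51342*(5/64736) = 128355/32368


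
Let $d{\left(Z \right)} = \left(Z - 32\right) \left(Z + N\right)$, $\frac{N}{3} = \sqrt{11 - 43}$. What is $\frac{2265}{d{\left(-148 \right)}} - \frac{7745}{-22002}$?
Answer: $\frac{294809}{676272} + \frac{151 i \sqrt{2}}{22192} \approx 0.43593 + 0.0096227 i$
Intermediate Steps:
$N = 12 i \sqrt{2}$ ($N = 3 \sqrt{11 - 43} = 3 \sqrt{-32} = 3 \cdot 4 i \sqrt{2} = 12 i \sqrt{2} \approx 16.971 i$)
$d{\left(Z \right)} = \left(-32 + Z\right) \left(Z + 12 i \sqrt{2}\right)$ ($d{\left(Z \right)} = \left(Z - 32\right) \left(Z + 12 i \sqrt{2}\right) = \left(-32 + Z\right) \left(Z + 12 i \sqrt{2}\right)$)
$\frac{2265}{d{\left(-148 \right)}} - \frac{7745}{-22002} = \frac{2265}{\left(-148\right)^{2} - -4736 - 384 i \sqrt{2} + 12 i \left(-148\right) \sqrt{2}} - \frac{7745}{-22002} = \frac{2265}{21904 + 4736 - 384 i \sqrt{2} - 1776 i \sqrt{2}} - - \frac{7745}{22002} = \frac{2265}{26640 - 2160 i \sqrt{2}} + \frac{7745}{22002} = \frac{7745}{22002} + \frac{2265}{26640 - 2160 i \sqrt{2}}$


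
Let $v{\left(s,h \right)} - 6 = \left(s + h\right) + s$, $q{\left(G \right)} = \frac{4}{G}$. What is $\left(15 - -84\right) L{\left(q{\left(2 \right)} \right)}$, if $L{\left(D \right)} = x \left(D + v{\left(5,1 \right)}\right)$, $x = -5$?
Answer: $-9405$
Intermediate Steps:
$v{\left(s,h \right)} = 6 + h + 2 s$ ($v{\left(s,h \right)} = 6 + \left(\left(s + h\right) + s\right) = 6 + \left(\left(h + s\right) + s\right) = 6 + \left(h + 2 s\right) = 6 + h + 2 s$)
$L{\left(D \right)} = -85 - 5 D$ ($L{\left(D \right)} = - 5 \left(D + \left(6 + 1 + 2 \cdot 5\right)\right) = - 5 \left(D + \left(6 + 1 + 10\right)\right) = - 5 \left(D + 17\right) = - 5 \left(17 + D\right) = -85 - 5 D$)
$\left(15 - -84\right) L{\left(q{\left(2 \right)} \right)} = \left(15 - -84\right) \left(-85 - 5 \cdot \frac{4}{2}\right) = \left(15 + 84\right) \left(-85 - 5 \cdot 4 \cdot \frac{1}{2}\right) = 99 \left(-85 - 10\right) = 99 \left(-95\right) = -9405$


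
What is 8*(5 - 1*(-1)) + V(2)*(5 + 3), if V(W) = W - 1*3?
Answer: 40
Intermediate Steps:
V(W) = -3 + W (V(W) = W - 3 = -3 + W)
8*(5 - 1*(-1)) + V(2)*(5 + 3) = 8*(5 - 1*(-1)) + (-3 + 2)*(5 + 3) = 8*(5 + 1) - 1*8 = 8*6 - 8 = 48 - 8 = 40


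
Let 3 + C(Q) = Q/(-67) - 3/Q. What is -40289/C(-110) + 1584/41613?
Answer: 374429112562/12369149 ≈ 30271.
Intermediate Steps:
C(Q) = -3 - 3/Q - Q/67 (C(Q) = -3 + (Q/(-67) - 3/Q) = -3 + (Q*(-1/67) - 3/Q) = -3 + (-Q/67 - 3/Q) = -3 + (-3/Q - Q/67) = -3 - 3/Q - Q/67)
-40289/C(-110) + 1584/41613 = -40289/(-3 - 3/(-110) - 1/67*(-110)) + 1584/41613 = -40289/(-3 - 3*(-1/110) + 110/67) + 1584*(1/41613) = -40289/(-3 + 3/110 + 110/67) + 48/1261 = -40289/(-9809/7370) + 48/1261 = -40289*(-7370/9809) + 48/1261 = 296929930/9809 + 48/1261 = 374429112562/12369149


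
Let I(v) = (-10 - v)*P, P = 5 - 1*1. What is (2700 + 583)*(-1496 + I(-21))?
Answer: -4766916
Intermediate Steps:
P = 4 (P = 5 - 1 = 4)
I(v) = -40 - 4*v (I(v) = (-10 - v)*4 = -40 - 4*v)
(2700 + 583)*(-1496 + I(-21)) = (2700 + 583)*(-1496 + (-40 - 4*(-21))) = 3283*(-1496 + (-40 + 84)) = 3283*(-1496 + 44) = 3283*(-1452) = -4766916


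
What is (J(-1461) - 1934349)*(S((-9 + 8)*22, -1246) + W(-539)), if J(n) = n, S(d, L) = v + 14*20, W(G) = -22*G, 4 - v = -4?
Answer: -23512348260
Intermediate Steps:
v = 8 (v = 4 - 1*(-4) = 4 + 4 = 8)
S(d, L) = 288 (S(d, L) = 8 + 14*20 = 8 + 280 = 288)
(J(-1461) - 1934349)*(S((-9 + 8)*22, -1246) + W(-539)) = (-1461 - 1934349)*(288 - 22*(-539)) = -1935810*(288 + 11858) = -1935810*12146 = -23512348260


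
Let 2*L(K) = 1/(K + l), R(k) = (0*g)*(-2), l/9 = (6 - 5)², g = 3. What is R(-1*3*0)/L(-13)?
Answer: 0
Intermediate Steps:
l = 9 (l = 9*(6 - 5)² = 9*1² = 9*1 = 9)
R(k) = 0 (R(k) = (0*3)*(-2) = 0*(-2) = 0)
L(K) = 1/(2*(9 + K)) (L(K) = 1/(2*(K + 9)) = 1/(2*(9 + K)))
R(-1*3*0)/L(-13) = 0/((1/(2*(9 - 13)))) = 0/(((½)/(-4))) = 0/(((½)*(-¼))) = 0/(-⅛) = 0*(-8) = 0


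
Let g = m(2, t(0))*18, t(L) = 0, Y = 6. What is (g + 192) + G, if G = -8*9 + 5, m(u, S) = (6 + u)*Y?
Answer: 989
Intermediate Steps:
m(u, S) = 36 + 6*u (m(u, S) = (6 + u)*6 = 36 + 6*u)
g = 864 (g = (36 + 6*2)*18 = (36 + 12)*18 = 48*18 = 864)
G = -67 (G = -72 + 5 = -67)
(g + 192) + G = (864 + 192) - 67 = 1056 - 67 = 989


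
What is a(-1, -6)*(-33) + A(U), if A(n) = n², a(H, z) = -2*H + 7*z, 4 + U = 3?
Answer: 1321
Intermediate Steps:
U = -1 (U = -4 + 3 = -1)
a(-1, -6)*(-33) + A(U) = (-2*(-1) + 7*(-6))*(-33) + (-1)² = (2 - 42)*(-33) + 1 = -40*(-33) + 1 = 1320 + 1 = 1321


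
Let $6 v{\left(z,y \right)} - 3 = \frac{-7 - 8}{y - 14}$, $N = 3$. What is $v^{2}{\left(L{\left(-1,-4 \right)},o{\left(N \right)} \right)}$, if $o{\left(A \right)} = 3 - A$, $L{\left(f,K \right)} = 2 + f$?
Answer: $\frac{361}{784} \approx 0.46046$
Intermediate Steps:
$v{\left(z,y \right)} = \frac{1}{2} - \frac{5}{2 \left(-14 + y\right)}$ ($v{\left(z,y \right)} = \frac{1}{2} + \frac{\left(-7 - 8\right) \frac{1}{y - 14}}{6} = \frac{1}{2} + \frac{\left(-15\right) \frac{1}{-14 + y}}{6} = \frac{1}{2} - \frac{5}{2 \left(-14 + y\right)}$)
$v^{2}{\left(L{\left(-1,-4 \right)},o{\left(N \right)} \right)} = \left(\frac{-19 + \left(3 - 3\right)}{2 \left(-14 + \left(3 - 3\right)\right)}\right)^{2} = \left(\frac{-19 + 0}{2 \left(-14 + 0\right)}\right)^{2} = \left(\frac{1}{2} \frac{1}{-14} \left(-19\right)\right)^{2} = \left(\frac{1}{2} \left(- \frac{1}{14}\right) \left(-19\right)\right)^{2} = \left(\frac{19}{28}\right)^{2} = \frac{361}{784}$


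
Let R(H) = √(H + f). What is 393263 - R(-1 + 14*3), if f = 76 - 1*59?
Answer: 393263 - √58 ≈ 3.9326e+5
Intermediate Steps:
f = 17 (f = 76 - 59 = 17)
R(H) = √(17 + H) (R(H) = √(H + 17) = √(17 + H))
393263 - R(-1 + 14*3) = 393263 - √(17 + (-1 + 14*3)) = 393263 - √(17 + (-1 + 42)) = 393263 - √(17 + 41) = 393263 - √58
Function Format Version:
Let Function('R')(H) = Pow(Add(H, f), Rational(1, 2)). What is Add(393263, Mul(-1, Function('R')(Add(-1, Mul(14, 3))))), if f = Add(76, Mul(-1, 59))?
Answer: Add(393263, Mul(-1, Pow(58, Rational(1, 2)))) ≈ 3.9326e+5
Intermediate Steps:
f = 17 (f = Add(76, -59) = 17)
Function('R')(H) = Pow(Add(17, H), Rational(1, 2)) (Function('R')(H) = Pow(Add(H, 17), Rational(1, 2)) = Pow(Add(17, H), Rational(1, 2)))
Add(393263, Mul(-1, Function('R')(Add(-1, Mul(14, 3))))) = Add(393263, Mul(-1, Pow(Add(17, Add(-1, Mul(14, 3))), Rational(1, 2)))) = Add(393263, Mul(-1, Pow(Add(17, Add(-1, 42)), Rational(1, 2)))) = Add(393263, Mul(-1, Pow(Add(17, 41), Rational(1, 2)))) = Add(393263, Mul(-1, Pow(58, Rational(1, 2))))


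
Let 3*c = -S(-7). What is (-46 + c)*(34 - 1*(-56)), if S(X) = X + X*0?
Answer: -3930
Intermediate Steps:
S(X) = X (S(X) = X + 0 = X)
c = 7/3 (c = (-1*(-7))/3 = (⅓)*7 = 7/3 ≈ 2.3333)
(-46 + c)*(34 - 1*(-56)) = (-46 + 7/3)*(34 - 1*(-56)) = -131*(34 + 56)/3 = -131/3*90 = -3930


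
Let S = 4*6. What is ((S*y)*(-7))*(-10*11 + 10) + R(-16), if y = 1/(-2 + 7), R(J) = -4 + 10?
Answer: 3366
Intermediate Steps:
R(J) = 6
y = ⅕ (y = 1/5 = ⅕ ≈ 0.20000)
S = 24
((S*y)*(-7))*(-10*11 + 10) + R(-16) = ((24*(⅕))*(-7))*(-10*11 + 10) + 6 = ((24/5)*(-7))*(-110 + 10) + 6 = -168/5*(-100) + 6 = 3360 + 6 = 3366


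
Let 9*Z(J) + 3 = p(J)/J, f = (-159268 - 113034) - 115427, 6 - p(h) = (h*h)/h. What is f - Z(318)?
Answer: -184946522/477 ≈ -3.8773e+5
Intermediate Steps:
p(h) = 6 - h (p(h) = 6 - h*h/h = 6 - h²/h = 6 - h)
f = -387729 (f = -272302 - 115427 = -387729)
Z(J) = -⅓ + (6 - J)/(9*J) (Z(J) = -⅓ + ((6 - J)/J)/9 = -⅓ + (6 - J)/(9*J))
f - Z(318) = -387729 - 2*(3 - 2*318)/(9*318) = -387729 - 2*(3 - 636)/(9*318) = -387729 - 2*(-633)/(9*318) = -387729 - 1*(-211/477) = -387729 + 211/477 = -184946522/477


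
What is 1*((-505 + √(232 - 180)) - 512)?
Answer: -1017 + 2*√13 ≈ -1009.8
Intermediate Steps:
1*((-505 + √(232 - 180)) - 512) = 1*((-505 + √52) - 512) = 1*((-505 + 2*√13) - 512) = 1*(-1017 + 2*√13) = -1017 + 2*√13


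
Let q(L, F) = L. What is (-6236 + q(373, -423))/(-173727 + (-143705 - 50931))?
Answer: 5863/368363 ≈ 0.015916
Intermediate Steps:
(-6236 + q(373, -423))/(-173727 + (-143705 - 50931)) = (-6236 + 373)/(-173727 + (-143705 - 50931)) = -5863/(-173727 - 194636) = -5863/(-368363) = -5863*(-1/368363) = 5863/368363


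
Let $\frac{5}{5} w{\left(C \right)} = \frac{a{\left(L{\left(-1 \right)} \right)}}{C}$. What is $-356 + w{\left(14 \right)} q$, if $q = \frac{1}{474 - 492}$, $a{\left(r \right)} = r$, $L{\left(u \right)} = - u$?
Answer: $- \frac{89713}{252} \approx -356.0$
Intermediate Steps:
$q = - \frac{1}{18}$ ($q = \frac{1}{-18} = - \frac{1}{18} \approx -0.055556$)
$w{\left(C \right)} = \frac{1}{C}$ ($w{\left(C \right)} = \frac{\left(-1\right) \left(-1\right)}{C} = 1 \frac{1}{C} = \frac{1}{C}$)
$-356 + w{\left(14 \right)} q = -356 + \frac{1}{14} \left(- \frac{1}{18}\right) = -356 - \frac{1}{252} = - \frac{89713}{252}$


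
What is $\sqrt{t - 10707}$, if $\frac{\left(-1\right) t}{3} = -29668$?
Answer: $\sqrt{78297} \approx 279.82$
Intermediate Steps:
$t = 89004$ ($t = \left(-3\right) \left(-29668\right) = 89004$)
$\sqrt{t - 10707} = \sqrt{89004 - 10707} = \sqrt{78297}$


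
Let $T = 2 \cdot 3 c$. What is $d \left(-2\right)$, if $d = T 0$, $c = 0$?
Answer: $0$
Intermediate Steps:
$T = 0$ ($T = 2 \cdot 3 \cdot 0 = 6 \cdot 0 = 0$)
$d = 0$ ($d = 0 \cdot 0 = 0$)
$d \left(-2\right) = 0 \left(-2\right) = 0$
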